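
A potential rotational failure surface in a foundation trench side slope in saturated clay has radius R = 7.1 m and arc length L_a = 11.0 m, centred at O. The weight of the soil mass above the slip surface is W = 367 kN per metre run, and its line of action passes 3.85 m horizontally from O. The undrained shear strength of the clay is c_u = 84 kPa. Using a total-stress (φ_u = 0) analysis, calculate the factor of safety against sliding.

Taking moments about the centre O, the resisting moment is provided by the undrained shear strength acting along the arc:
M_R = c_u·L_a·R = 84·11.00·7.1 = 6560.4 kN·m/m
M_D = W·d = 367·3.85 = 1413.0 kN·m/m
FS = M_R / M_D = 6560.4 / 1413.0 = 4.643

FS = 4.64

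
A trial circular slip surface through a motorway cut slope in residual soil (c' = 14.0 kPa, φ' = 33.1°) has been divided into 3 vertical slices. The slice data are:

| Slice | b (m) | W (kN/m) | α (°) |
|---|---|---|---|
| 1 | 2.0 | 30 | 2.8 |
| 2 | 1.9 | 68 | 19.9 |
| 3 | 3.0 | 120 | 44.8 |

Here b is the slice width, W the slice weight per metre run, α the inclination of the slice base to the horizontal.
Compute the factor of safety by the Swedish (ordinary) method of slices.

Ordinary method of slices: FS = Σ[c'·Δl_i + (W_i cosα_i)·tanφ'] / Σ W_i sinα_i, with Δl_i = b_i / cosα_i.
Slice 1: Δl = 2.0/cos2.8° = 2.002 m; N'_1 = 30·cos2.8° = 30.0; c'Δl = 28.03; W sinα = 1.5
Slice 2: Δl = 1.9/cos19.9° = 2.021 m; N'_2 = 68·cos19.9° = 63.9; c'Δl = 28.29; W sinα = 23.1
Slice 3: Δl = 3.0/cos44.8° = 4.228 m; N'_3 = 120·cos44.8° = 85.1; c'Δl = 59.19; W sinα = 84.6
Σc'Δl = 115.5 kN/m; ΣN' = 179.1 kN/m; ΣW sinα = 109.2 kN/m
Resisting = 115.5 + 179.1·tan33.1° = 115.5 + 116.7 = 232.2 kN/m
FS = 232.2 / 109.2 = 2.127

FS = 2.13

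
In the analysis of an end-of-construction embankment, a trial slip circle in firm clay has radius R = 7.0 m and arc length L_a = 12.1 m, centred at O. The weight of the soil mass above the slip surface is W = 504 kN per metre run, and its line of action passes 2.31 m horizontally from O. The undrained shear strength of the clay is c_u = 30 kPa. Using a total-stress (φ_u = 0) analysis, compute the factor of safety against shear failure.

FS = 2.18

Taking moments about the centre O, the resisting moment is provided by the undrained shear strength acting along the arc:
M_R = c_u·L_a·R = 30·12.10·7.0 = 2541.0 kN·m/m
M_D = W·d = 504·2.31 = 1164.2 kN·m/m
FS = M_R / M_D = 2541.0 / 1164.2 = 2.183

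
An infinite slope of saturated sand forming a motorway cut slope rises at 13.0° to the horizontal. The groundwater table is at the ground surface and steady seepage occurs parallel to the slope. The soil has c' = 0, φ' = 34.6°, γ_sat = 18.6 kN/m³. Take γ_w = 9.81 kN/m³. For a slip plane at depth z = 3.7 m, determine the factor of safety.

FS = 1.41

With seepage parallel to the slope and the water table at the surface, the effective normal stress on the slip plane uses the buoyant unit weight γ' = γ_sat − γ_w while the driving shear stress uses γ_sat:
FS = [c' + γ' z cos²β tanφ'] / [γ_sat z sinβ cosβ]
(For c' = 0 this reduces to FS = (γ'/γ_sat)·tanφ'/tanβ.)
γ' = 18.6 − 9.81 = 8.79 kN/m³
Numerator = 0.0 + 8.79·3.7·cos²13.0°·tan34.6° = 0.0 + 8.79·3.7·0.9494·0.6899 = 21.301 kPa
Denominator = 18.6·3.7·sin13.0°·cos13.0° = 18.6·3.7·0.2250·0.9744 = 15.084 kPa
FS = 21.301 / 15.084 = 1.412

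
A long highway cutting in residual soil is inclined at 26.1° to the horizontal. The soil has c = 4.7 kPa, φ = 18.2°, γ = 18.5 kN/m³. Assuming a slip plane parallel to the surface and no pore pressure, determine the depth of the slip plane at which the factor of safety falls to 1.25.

z = 1.11 m

Setting FS = 1.25 in FS = [c + γz cos²β tanφ] / [γz sinβ cosβ] and solving for z:
z = c / [γ cosβ (FS·sinβ − cosβ·tanφ)]
  = 4.7 / [18.5·cos26.1°·(1.25·sin26.1° − cos26.1°·tan18.2°)]
  = 4.7 / [18.5·0.8980·(1.25·0.4399 − 0.8980·0.3288)]
  = 4.7 / 4.2309 = 1.111 m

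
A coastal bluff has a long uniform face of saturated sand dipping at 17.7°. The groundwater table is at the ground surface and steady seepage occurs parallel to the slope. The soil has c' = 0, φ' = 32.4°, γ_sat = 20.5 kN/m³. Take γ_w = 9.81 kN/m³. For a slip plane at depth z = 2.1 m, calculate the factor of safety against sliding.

FS = 1.04

With seepage parallel to the slope and the water table at the surface, the effective normal stress on the slip plane uses the buoyant unit weight γ' = γ_sat − γ_w while the driving shear stress uses γ_sat:
FS = [c' + γ' z cos²β tanφ'] / [γ_sat z sinβ cosβ]
(For c' = 0 this reduces to FS = (γ'/γ_sat)·tanφ'/tanβ.)
γ' = 20.5 − 9.81 = 10.69 kN/m³
Numerator = 0.0 + 10.69·2.1·cos²17.7°·tan32.4° = 0.0 + 10.69·2.1·0.9076·0.6346 = 12.930 kPa
Denominator = 20.5·2.1·sin17.7°·cos17.7° = 20.5·2.1·0.3040·0.9527 = 12.469 kPa
FS = 12.930 / 12.469 = 1.037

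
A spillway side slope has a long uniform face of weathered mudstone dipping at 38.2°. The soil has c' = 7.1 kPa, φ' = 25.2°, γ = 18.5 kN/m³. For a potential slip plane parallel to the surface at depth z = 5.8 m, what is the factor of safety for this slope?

For an infinite slope with a slip plane parallel to the surface (no pore pressure): FS = [c' + γz cos²β tanφ'] / [γz sinβ cosβ].
γz = 18.5·5.8 = 107.30 kN/m²
Numerator = 7.1 + 107.30·cos²38.2°·tan25.2° = 7.1 + 107.30·0.6176·0.4706 = 38.282 kPa
Denominator = 107.30·sin38.2°·cos38.2° = 107.30·0.6184·0.7859 = 52.146 kPa
FS = 38.282 / 52.146 = 0.734

FS = 0.73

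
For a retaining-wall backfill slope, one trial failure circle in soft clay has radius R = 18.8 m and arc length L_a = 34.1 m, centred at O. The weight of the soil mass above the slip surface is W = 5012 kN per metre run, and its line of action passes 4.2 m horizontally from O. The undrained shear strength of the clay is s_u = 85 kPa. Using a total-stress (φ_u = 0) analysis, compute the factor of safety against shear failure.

Taking moments about the centre O, the resisting moment is provided by the undrained shear strength acting along the arc:
M_R = s_u·L_a·R = 85·34.10·18.8 = 54491.8 kN·m/m
M_D = W·d = 5012·4.2 = 21050.4 kN·m/m
FS = M_R / M_D = 54491.8 / 21050.4 = 2.589

FS = 2.59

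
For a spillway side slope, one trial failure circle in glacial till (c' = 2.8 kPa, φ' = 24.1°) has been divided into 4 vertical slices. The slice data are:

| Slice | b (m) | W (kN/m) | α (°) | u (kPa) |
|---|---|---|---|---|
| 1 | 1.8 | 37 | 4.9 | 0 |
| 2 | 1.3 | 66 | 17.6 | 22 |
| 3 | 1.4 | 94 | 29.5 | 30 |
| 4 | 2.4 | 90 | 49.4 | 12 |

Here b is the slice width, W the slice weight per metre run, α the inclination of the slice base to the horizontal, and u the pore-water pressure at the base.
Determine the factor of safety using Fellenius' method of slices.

FS = 0.55

Ordinary method of slices: FS = Σ[c'·Δl_i + (W_i cosα_i − u_i·Δl_i)·tanφ'] / Σ W_i sinα_i, with Δl_i = b_i / cosα_i.
Slice 1: Δl = 1.8/cos4.9° = 1.807 m; N'_1 = 37·cos4.9° − 0·1.807 = 36.9; c'Δl = 5.06; W sinα = 3.2
Slice 2: Δl = 1.3/cos17.6° = 1.364 m; N'_2 = 66·cos17.6° − 22·1.364 = 32.9; c'Δl = 3.82; W sinα = 20.0
Slice 3: Δl = 1.4/cos29.5° = 1.609 m; N'_3 = 94·cos29.5° − 30·1.609 = 33.6; c'Δl = 4.50; W sinα = 46.3
Slice 4: Δl = 2.4/cos49.4° = 3.688 m; N'_4 = 90·cos49.4° − 12·3.688 = 14.3; c'Δl = 10.33; W sinα = 68.3
Σc'Δl = 23.7 kN/m; ΣN' = 117.6 kN/m; ΣW sinα = 137.7 kN/m
Resisting = 23.7 + 117.6·tan24.1° = 23.7 + 52.6 = 76.3 kN/m
FS = 76.3 / 137.7 = 0.554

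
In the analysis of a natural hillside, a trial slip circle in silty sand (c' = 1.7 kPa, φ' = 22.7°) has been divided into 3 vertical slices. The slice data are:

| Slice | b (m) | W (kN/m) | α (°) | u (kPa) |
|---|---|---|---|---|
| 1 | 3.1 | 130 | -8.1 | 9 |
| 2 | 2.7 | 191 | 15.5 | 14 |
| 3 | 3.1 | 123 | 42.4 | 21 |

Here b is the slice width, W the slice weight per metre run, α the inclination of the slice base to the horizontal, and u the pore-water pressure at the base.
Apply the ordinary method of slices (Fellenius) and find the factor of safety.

FS = 1.05

Ordinary method of slices: FS = Σ[c'·Δl_i + (W_i cosα_i − u_i·Δl_i)·tanφ'] / Σ W_i sinα_i, with Δl_i = b_i / cosα_i.
Slice 1: Δl = 3.1/cos(-8.1°) = 3.131 m; N'_1 = 130·cos(-8.1°) − 9·3.131 = 100.5; c'Δl = 5.32; W sinα = -18.3
Slice 2: Δl = 2.7/cos15.5° = 2.802 m; N'_2 = 191·cos15.5° − 14·2.802 = 144.8; c'Δl = 4.76; W sinα = 51.0
Slice 3: Δl = 3.1/cos42.4° = 4.198 m; N'_3 = 123·cos42.4° − 21·4.198 = 2.7; c'Δl = 7.14; W sinα = 82.9
Σc'Δl = 17.2 kN/m; ΣN' = 248.0 kN/m; ΣW sinα = 115.7 kN/m
Resisting = 17.2 + 248.0·tan22.7° = 17.2 + 103.7 = 121.0 kN/m
FS = 121.0 / 115.7 = 1.046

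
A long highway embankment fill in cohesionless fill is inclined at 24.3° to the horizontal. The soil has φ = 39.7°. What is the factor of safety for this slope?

FS = 1.84

For a dry cohesionless infinite slope the factor of safety is FS = tanφ / tanβ.
FS = tan39.7° / tan24.3° = 0.8302 / 0.4515 = 1.839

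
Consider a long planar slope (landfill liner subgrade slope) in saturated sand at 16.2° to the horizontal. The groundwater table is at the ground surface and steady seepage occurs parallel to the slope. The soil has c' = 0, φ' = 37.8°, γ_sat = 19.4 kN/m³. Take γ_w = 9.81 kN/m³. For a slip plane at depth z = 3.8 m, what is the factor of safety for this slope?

FS = 1.32

With seepage parallel to the slope and the water table at the surface, the effective normal stress on the slip plane uses the buoyant unit weight γ' = γ_sat − γ_w while the driving shear stress uses γ_sat:
FS = [c' + γ' z cos²β tanφ'] / [γ_sat z sinβ cosβ]
(For c' = 0 this reduces to FS = (γ'/γ_sat)·tanφ'/tanβ.)
γ' = 19.4 − 9.81 = 9.59 kN/m³
Numerator = 0.0 + 9.59·3.8·cos²16.2°·tan37.8° = 0.0 + 9.59·3.8·0.9222·0.7757 = 26.067 kPa
Denominator = 19.4·3.8·sin16.2°·cos16.2° = 19.4·3.8·0.2790·0.9603 = 19.751 kPa
FS = 26.067 / 19.751 = 1.320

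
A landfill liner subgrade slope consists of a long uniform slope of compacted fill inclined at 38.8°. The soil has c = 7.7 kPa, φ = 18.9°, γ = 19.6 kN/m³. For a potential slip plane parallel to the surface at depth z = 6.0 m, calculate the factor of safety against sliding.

For an infinite slope with a slip plane parallel to the surface (no pore pressure): FS = [c + γz cos²β tanφ] / [γz sinβ cosβ].
γz = 19.6·6.0 = 117.60 kN/m²
Numerator = 7.7 + 117.60·cos²38.8°·tan18.9° = 7.7 + 117.60·0.6074·0.3424 = 32.155 kPa
Denominator = 117.60·sin38.8°·cos38.8° = 117.60·0.6266·0.7793 = 57.428 kPa
FS = 32.155 / 57.428 = 0.560

FS = 0.56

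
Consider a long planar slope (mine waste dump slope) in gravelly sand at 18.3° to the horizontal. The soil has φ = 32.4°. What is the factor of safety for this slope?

For a dry cohesionless infinite slope the factor of safety is FS = tanφ / tanβ.
FS = tan32.4° / tan18.3° = 0.6346 / 0.3307 = 1.919

FS = 1.92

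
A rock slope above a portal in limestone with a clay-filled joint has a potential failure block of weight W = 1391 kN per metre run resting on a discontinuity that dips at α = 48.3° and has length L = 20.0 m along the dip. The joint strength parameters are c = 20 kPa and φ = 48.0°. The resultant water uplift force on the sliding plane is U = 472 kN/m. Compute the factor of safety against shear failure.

FS = 0.87

Resolving the block weight along and normal to the plane and applying the Mohr–Coulomb strength on the joint:
N' = W cosα − U = 1391·cos48.3° − 472 = 453.3 kN/m
Driving force T = W sinα = 1391·sin48.3° = 1038.6 kN/m
Resisting force R = c·L + N'·tanφ = 20·20.0 + 453.3·tan48.0° = 400.0 + 503.5 = 903.5 kN/m
FS = R / T = 903.5 / 1038.6 = 0.870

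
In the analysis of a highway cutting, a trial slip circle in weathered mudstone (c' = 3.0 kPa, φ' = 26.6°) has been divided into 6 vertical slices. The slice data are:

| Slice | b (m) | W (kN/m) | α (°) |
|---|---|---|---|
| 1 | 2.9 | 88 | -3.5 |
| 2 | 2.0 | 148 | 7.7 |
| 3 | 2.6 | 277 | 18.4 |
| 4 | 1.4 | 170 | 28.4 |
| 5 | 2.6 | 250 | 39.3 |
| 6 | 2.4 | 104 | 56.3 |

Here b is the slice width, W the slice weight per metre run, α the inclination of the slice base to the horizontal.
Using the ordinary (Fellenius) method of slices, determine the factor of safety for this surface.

Ordinary method of slices: FS = Σ[c'·Δl_i + (W_i cosα_i)·tanφ'] / Σ W_i sinα_i, with Δl_i = b_i / cosα_i.
Slice 1: Δl = 2.9/cos(-3.5°) = 2.905 m; N'_1 = 88·cos(-3.5°) = 87.8; c'Δl = 8.72; W sinα = -5.4
Slice 2: Δl = 2.0/cos7.7° = 2.018 m; N'_2 = 148·cos7.7° = 146.7; c'Δl = 6.05; W sinα = 19.8
Slice 3: Δl = 2.6/cos18.4° = 2.740 m; N'_3 = 277·cos18.4° = 262.8; c'Δl = 8.22; W sinα = 87.4
Slice 4: Δl = 1.4/cos28.4° = 1.592 m; N'_4 = 170·cos28.4° = 149.5; c'Δl = 4.77; W sinα = 80.9
Slice 5: Δl = 2.6/cos39.3° = 3.360 m; N'_5 = 250·cos39.3° = 193.5; c'Δl = 10.08; W sinα = 158.3
Slice 6: Δl = 2.4/cos56.3° = 4.326 m; N'_6 = 104·cos56.3° = 57.7; c'Δl = 12.98; W sinα = 86.5
Σc'Δl = 50.8 kN/m; ΣN' = 898.0 kN/m; ΣW sinα = 427.6 kN/m
Resisting = 50.8 + 898.0·tan26.6° = 50.8 + 449.7 = 500.5 kN/m
FS = 500.5 / 427.6 = 1.171

FS = 1.17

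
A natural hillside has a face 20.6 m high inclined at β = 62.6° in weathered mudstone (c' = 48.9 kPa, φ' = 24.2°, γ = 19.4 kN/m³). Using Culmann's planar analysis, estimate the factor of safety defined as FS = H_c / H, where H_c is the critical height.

H_c = (4c'/γ) · sinβ cosφ' / [1 − cos(β − φ')]
    = (4·48.9/19.4) · sin62.6°·cos24.2° / [1 − cos38.4°]
    = 10.082 · 0.8098 / 0.2163 = 37.75 m
FS = H_c / H = 37.75 / 20.6 = 1.832

FS = 1.83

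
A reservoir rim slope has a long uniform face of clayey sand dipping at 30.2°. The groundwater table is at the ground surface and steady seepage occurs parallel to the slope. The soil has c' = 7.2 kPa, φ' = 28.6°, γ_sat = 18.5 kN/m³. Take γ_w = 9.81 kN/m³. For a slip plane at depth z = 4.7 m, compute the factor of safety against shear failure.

With seepage parallel to the slope and the water table at the surface, the effective normal stress on the slip plane uses the buoyant unit weight γ' = γ_sat − γ_w while the driving shear stress uses γ_sat:
FS = [c' + γ' z cos²β tanφ'] / [γ_sat z sinβ cosβ]
γ' = 18.5 − 9.81 = 8.69 kN/m³
Numerator = 7.2 + 8.69·4.7·cos²30.2°·tan28.6° = 7.2 + 8.69·4.7·0.7470·0.5452 = 23.834 kPa
Denominator = 18.5·4.7·sin30.2°·cos30.2° = 18.5·4.7·0.5030·0.8643 = 37.801 kPa
FS = 23.834 / 37.801 = 0.631

FS = 0.63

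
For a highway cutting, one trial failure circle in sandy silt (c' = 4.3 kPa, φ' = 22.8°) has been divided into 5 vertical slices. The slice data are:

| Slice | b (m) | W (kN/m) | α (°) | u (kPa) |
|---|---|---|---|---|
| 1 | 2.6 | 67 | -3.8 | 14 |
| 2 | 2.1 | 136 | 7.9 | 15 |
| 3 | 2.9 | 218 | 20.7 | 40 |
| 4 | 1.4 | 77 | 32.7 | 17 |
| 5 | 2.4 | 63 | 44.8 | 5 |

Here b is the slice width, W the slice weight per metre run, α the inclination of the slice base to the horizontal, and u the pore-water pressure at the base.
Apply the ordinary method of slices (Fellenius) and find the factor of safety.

Ordinary method of slices: FS = Σ[c'·Δl_i + (W_i cosα_i − u_i·Δl_i)·tanφ'] / Σ W_i sinα_i, with Δl_i = b_i / cosα_i.
Slice 1: Δl = 2.6/cos(-3.8°) = 2.606 m; N'_1 = 67·cos(-3.8°) − 14·2.606 = 30.4; c'Δl = 11.20; W sinα = -4.4
Slice 2: Δl = 2.1/cos7.9° = 2.120 m; N'_2 = 136·cos7.9° − 15·2.120 = 102.9; c'Δl = 9.12; W sinα = 18.7
Slice 3: Δl = 2.9/cos20.7° = 3.100 m; N'_3 = 218·cos20.7° − 40·3.100 = 79.9; c'Δl = 13.33; W sinα = 77.1
Slice 4: Δl = 1.4/cos32.7° = 1.664 m; N'_4 = 77·cos32.7° − 17·1.664 = 36.5; c'Δl = 7.15; W sinα = 41.6
Slice 5: Δl = 2.4/cos44.8° = 3.382 m; N'_5 = 63·cos44.8° − 5·3.382 = 27.8; c'Δl = 14.54; W sinα = 44.4
Σc'Δl = 55.3 kN/m; ΣN' = 277.5 kN/m; ΣW sinα = 177.3 kN/m
Resisting = 55.3 + 277.5·tan22.8° = 55.3 + 116.7 = 172.0 kN/m
FS = 172.0 / 177.3 = 0.970

FS = 0.97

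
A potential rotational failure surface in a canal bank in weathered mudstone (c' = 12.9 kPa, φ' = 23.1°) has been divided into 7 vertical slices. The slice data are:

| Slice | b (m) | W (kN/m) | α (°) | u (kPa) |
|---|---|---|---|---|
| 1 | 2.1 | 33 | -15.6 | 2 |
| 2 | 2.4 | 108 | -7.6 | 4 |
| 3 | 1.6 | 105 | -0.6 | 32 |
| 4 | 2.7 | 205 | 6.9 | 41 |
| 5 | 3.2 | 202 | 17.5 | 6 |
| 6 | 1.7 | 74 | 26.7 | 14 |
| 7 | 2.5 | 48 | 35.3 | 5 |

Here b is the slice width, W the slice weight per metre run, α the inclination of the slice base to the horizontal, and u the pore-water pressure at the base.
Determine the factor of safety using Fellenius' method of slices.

FS = 3.59

Ordinary method of slices: FS = Σ[c'·Δl_i + (W_i cosα_i − u_i·Δl_i)·tanφ'] / Σ W_i sinα_i, with Δl_i = b_i / cosα_i.
Slice 1: Δl = 2.1/cos(-15.6°) = 2.180 m; N'_1 = 33·cos(-15.6°) − 2·2.180 = 27.4; c'Δl = 28.13; W sinα = -8.9
Slice 2: Δl = 2.4/cos(-7.6°) = 2.421 m; N'_2 = 108·cos(-7.6°) − 4·2.421 = 97.4; c'Δl = 31.23; W sinα = -14.3
Slice 3: Δl = 1.6/cos(-0.6°) = 1.600 m; N'_3 = 105·cos(-0.6°) − 32·1.600 = 53.8; c'Δl = 20.64; W sinα = -1.1
Slice 4: Δl = 2.7/cos6.9° = 2.720 m; N'_4 = 205·cos6.9° − 41·2.720 = 92.0; c'Δl = 35.08; W sinα = 24.6
Slice 5: Δl = 3.2/cos17.5° = 3.355 m; N'_5 = 202·cos17.5° − 6·3.355 = 172.5; c'Δl = 43.28; W sinα = 60.7
Slice 6: Δl = 1.7/cos26.7° = 1.903 m; N'_6 = 74·cos26.7° − 14·1.903 = 39.5; c'Δl = 24.55; W sinα = 33.2
Slice 7: Δl = 2.5/cos35.3° = 3.063 m; N'_7 = 48·cos35.3° − 5·3.063 = 23.9; c'Δl = 39.52; W sinα = 27.7
Σc'Δl = 222.4 kN/m; ΣN' = 506.4 kN/m; ΣW sinα = 122.1 kN/m
Resisting = 222.4 + 506.4·tan23.1° = 222.4 + 216.0 = 438.4 kN/m
FS = 438.4 / 122.1 = 3.591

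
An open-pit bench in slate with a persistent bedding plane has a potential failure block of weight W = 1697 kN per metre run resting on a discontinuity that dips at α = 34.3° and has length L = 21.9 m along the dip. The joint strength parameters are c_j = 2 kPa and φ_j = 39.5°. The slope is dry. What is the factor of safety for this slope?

Resolving the block weight along and normal to the plane and applying the Mohr–Coulomb strength on the joint:
N' = W cosα = 1697·cos34.3° = 1401.9 kN/m
Driving force T = W sinα = 1697·sin34.3° = 956.3 kN/m
Resisting force R = c_j·L + N'·tanφ_j = 2·21.9 + 1401.9·tan39.5° = 43.8 + 1155.6 = 1199.4 kN/m
FS = R / T = 1199.4 / 956.3 = 1.254

FS = 1.25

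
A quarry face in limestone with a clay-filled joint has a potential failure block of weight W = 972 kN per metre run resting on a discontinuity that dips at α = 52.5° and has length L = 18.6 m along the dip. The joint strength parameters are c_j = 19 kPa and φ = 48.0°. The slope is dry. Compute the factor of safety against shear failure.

FS = 1.31

Resolving the block weight along and normal to the plane and applying the Mohr–Coulomb strength on the joint:
N' = W cosα = 972·cos52.5° = 591.7 kN/m
Driving force T = W sinα = 972·sin52.5° = 771.1 kN/m
Resisting force R = c_j·L + N'·tanφ = 19·18.6 + 591.7·tan48.0° = 353.4 + 657.2 = 1010.6 kN/m
FS = R / T = 1010.6 / 771.1 = 1.310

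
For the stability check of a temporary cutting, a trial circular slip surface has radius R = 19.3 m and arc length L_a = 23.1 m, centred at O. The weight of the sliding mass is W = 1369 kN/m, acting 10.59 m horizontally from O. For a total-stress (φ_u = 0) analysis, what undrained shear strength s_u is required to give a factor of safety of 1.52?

FS = s_u·L_a·R / (W·d), so s_u = FS·W·d / (L_a·R).
s_u = 1.52·1369·10.59 / (23.10·19.3) = 22036.5 / 445.83 = 49.43 kPa

s_u = 49.4 kPa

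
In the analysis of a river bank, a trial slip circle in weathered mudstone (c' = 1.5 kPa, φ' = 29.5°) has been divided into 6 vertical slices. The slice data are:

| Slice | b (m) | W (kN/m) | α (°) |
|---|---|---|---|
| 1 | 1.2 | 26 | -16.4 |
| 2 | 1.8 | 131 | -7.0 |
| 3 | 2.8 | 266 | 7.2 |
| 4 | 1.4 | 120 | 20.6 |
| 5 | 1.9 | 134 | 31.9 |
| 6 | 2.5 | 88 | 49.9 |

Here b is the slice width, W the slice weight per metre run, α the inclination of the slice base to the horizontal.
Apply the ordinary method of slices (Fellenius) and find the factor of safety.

Ordinary method of slices: FS = Σ[c'·Δl_i + (W_i cosα_i)·tanφ'] / Σ W_i sinα_i, with Δl_i = b_i / cosα_i.
Slice 1: Δl = 1.2/cos(-16.4°) = 1.251 m; N'_1 = 26·cos(-16.4°) = 24.9; c'Δl = 1.88; W sinα = -7.3
Slice 2: Δl = 1.8/cos(-7.0°) = 1.814 m; N'_2 = 131·cos(-7.0°) = 130.0; c'Δl = 2.72; W sinα = -16.0
Slice 3: Δl = 2.8/cos7.2° = 2.822 m; N'_3 = 266·cos7.2° = 263.9; c'Δl = 4.23; W sinα = 33.3
Slice 4: Δl = 1.4/cos20.6° = 1.496 m; N'_4 = 120·cos20.6° = 112.3; c'Δl = 2.24; W sinα = 42.2
Slice 5: Δl = 1.9/cos31.9° = 2.238 m; N'_5 = 134·cos31.9° = 113.8; c'Δl = 3.36; W sinα = 70.8
Slice 6: Δl = 2.5/cos49.9° = 3.881 m; N'_6 = 88·cos49.9° = 56.7; c'Δl = 5.82; W sinα = 67.3
Σc'Δl = 20.3 kN/m; ΣN' = 701.6 kN/m; ΣW sinα = 190.4 kN/m
Resisting = 20.3 + 701.6·tan29.5° = 20.3 + 397.0 = 417.2 kN/m
FS = 417.2 / 190.4 = 2.192

FS = 2.19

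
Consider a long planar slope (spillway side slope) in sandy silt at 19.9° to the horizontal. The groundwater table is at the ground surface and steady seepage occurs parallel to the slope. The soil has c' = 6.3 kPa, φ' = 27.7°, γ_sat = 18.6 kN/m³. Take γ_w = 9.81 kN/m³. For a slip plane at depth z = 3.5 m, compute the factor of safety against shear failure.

FS = 0.99

With seepage parallel to the slope and the water table at the surface, the effective normal stress on the slip plane uses the buoyant unit weight γ' = γ_sat − γ_w while the driving shear stress uses γ_sat:
FS = [c' + γ' z cos²β tanφ'] / [γ_sat z sinβ cosβ]
γ' = 18.6 − 9.81 = 8.79 kN/m³
Numerator = 6.3 + 8.79·3.5·cos²19.9°·tan27.7° = 6.3 + 8.79·3.5·0.8841·0.5250 = 20.581 kPa
Denominator = 18.6·3.5·sin19.9°·cos19.9° = 18.6·3.5·0.3404·0.9403 = 20.836 kPa
FS = 20.581 / 20.836 = 0.988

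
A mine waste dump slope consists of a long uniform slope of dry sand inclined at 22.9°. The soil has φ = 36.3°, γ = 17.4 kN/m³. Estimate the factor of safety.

For a dry cohesionless infinite slope the factor of safety is FS = tanφ / tanβ.
FS = tan36.3° / tan22.9° = 0.7346 / 0.4224 = 1.739

FS = 1.74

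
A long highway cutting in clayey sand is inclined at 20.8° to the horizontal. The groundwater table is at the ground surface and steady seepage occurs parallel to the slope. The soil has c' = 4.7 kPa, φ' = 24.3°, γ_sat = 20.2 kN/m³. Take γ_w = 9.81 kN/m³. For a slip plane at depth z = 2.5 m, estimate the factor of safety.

FS = 0.89

With seepage parallel to the slope and the water table at the surface, the effective normal stress on the slip plane uses the buoyant unit weight γ' = γ_sat − γ_w while the driving shear stress uses γ_sat:
FS = [c' + γ' z cos²β tanφ'] / [γ_sat z sinβ cosβ]
γ' = 20.2 − 9.81 = 10.39 kN/m³
Numerator = 4.7 + 10.39·2.5·cos²20.8°·tan24.3° = 4.7 + 10.39·2.5·0.8739·0.4515 = 14.949 kPa
Denominator = 20.2·2.5·sin20.8°·cos20.8° = 20.2·2.5·0.3551·0.9348 = 16.764 kPa
FS = 14.949 / 16.764 = 0.892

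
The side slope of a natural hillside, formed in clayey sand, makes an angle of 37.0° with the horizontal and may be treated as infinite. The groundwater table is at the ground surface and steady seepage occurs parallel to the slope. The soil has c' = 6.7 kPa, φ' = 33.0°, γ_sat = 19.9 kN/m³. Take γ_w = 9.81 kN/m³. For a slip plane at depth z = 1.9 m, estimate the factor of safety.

FS = 0.81

With seepage parallel to the slope and the water table at the surface, the effective normal stress on the slip plane uses the buoyant unit weight γ' = γ_sat − γ_w while the driving shear stress uses γ_sat:
FS = [c' + γ' z cos²β tanφ'] / [γ_sat z sinβ cosβ]
γ' = 19.9 − 9.81 = 10.09 kN/m³
Numerator = 6.7 + 10.09·1.9·cos²37.0°·tan33.0° = 6.7 + 10.09·1.9·0.6378·0.6494 = 14.641 kPa
Denominator = 19.9·1.9·sin37.0°·cos37.0° = 19.9·1.9·0.6018·0.7986 = 18.173 kPa
FS = 14.641 / 18.173 = 0.806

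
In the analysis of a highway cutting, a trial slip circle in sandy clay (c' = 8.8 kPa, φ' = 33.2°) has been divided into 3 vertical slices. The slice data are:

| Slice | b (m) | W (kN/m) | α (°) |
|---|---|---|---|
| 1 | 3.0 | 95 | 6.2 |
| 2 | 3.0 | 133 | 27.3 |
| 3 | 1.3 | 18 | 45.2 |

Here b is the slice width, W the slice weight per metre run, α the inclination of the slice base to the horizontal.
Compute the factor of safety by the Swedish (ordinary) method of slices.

FS = 2.62

Ordinary method of slices: FS = Σ[c'·Δl_i + (W_i cosα_i)·tanφ'] / Σ W_i sinα_i, with Δl_i = b_i / cosα_i.
Slice 1: Δl = 3.0/cos6.2° = 3.018 m; N'_1 = 95·cos6.2° = 94.4; c'Δl = 26.56; W sinα = 10.3
Slice 2: Δl = 3.0/cos27.3° = 3.376 m; N'_2 = 133·cos27.3° = 118.2; c'Δl = 29.71; W sinα = 61.0
Slice 3: Δl = 1.3/cos45.2° = 1.845 m; N'_3 = 18·cos45.2° = 12.7; c'Δl = 16.24; W sinα = 12.8
Σc'Δl = 72.5 kN/m; ΣN' = 225.3 kN/m; ΣW sinα = 84.0 kN/m
Resisting = 72.5 + 225.3·tan33.2° = 72.5 + 147.4 = 219.9 kN/m
FS = 219.9 / 84.0 = 2.617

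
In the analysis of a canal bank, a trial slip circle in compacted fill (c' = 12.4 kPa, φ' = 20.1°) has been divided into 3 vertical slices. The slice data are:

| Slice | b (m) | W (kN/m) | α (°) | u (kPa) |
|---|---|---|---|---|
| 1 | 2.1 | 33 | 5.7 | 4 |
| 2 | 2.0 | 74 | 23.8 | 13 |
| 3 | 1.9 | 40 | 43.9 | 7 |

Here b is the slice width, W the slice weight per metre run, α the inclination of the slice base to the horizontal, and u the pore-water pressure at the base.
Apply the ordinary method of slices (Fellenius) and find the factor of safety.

Ordinary method of slices: FS = Σ[c'·Δl_i + (W_i cosα_i − u_i·Δl_i)·tanφ'] / Σ W_i sinα_i, with Δl_i = b_i / cosα_i.
Slice 1: Δl = 2.1/cos5.7° = 2.110 m; N'_1 = 33·cos5.7° − 4·2.110 = 24.4; c'Δl = 26.17; W sinα = 3.3
Slice 2: Δl = 2.0/cos23.8° = 2.186 m; N'_2 = 74·cos23.8° − 13·2.186 = 39.3; c'Δl = 27.11; W sinα = 29.9
Slice 3: Δl = 1.9/cos43.9° = 2.637 m; N'_3 = 40·cos43.9° − 7·2.637 = 10.4; c'Δl = 32.70; W sinα = 27.7
Σc'Δl = 86.0 kN/m; ΣN' = 74.0 kN/m; ΣW sinα = 60.9 kN/m
Resisting = 86.0 + 74.0·tan20.1° = 86.0 + 27.1 = 113.1 kN/m
FS = 113.1 / 60.9 = 1.857

FS = 1.86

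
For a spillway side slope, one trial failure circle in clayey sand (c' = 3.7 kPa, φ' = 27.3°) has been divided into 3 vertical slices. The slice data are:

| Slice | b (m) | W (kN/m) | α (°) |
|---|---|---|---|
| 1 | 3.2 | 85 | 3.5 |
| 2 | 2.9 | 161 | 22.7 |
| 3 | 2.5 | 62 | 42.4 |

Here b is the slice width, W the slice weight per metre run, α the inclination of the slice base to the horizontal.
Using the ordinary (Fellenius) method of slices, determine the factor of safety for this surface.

FS = 1.65

Ordinary method of slices: FS = Σ[c'·Δl_i + (W_i cosα_i)·tanφ'] / Σ W_i sinα_i, with Δl_i = b_i / cosα_i.
Slice 1: Δl = 3.2/cos3.5° = 3.206 m; N'_1 = 85·cos3.5° = 84.8; c'Δl = 11.86; W sinα = 5.2
Slice 2: Δl = 2.9/cos22.7° = 3.144 m; N'_2 = 161·cos22.7° = 148.5; c'Δl = 11.63; W sinα = 62.1
Slice 3: Δl = 2.5/cos42.4° = 3.385 m; N'_3 = 62·cos42.4° = 45.8; c'Δl = 12.53; W sinα = 41.8
Σc'Δl = 36.0 kN/m; ΣN' = 279.2 kN/m; ΣW sinα = 109.1 kN/m
Resisting = 36.0 + 279.2·tan27.3° = 36.0 + 144.1 = 180.1 kN/m
FS = 180.1 / 109.1 = 1.650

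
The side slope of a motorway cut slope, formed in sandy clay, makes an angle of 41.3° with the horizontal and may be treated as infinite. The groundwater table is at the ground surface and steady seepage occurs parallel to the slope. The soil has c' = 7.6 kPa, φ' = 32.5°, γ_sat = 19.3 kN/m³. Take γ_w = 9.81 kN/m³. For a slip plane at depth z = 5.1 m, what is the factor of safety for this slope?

With seepage parallel to the slope and the water table at the surface, the effective normal stress on the slip plane uses the buoyant unit weight γ' = γ_sat − γ_w while the driving shear stress uses γ_sat:
FS = [c' + γ' z cos²β tanφ'] / [γ_sat z sinβ cosβ]
γ' = 19.3 − 9.81 = 9.49 kN/m³
Numerator = 7.6 + 9.49·5.1·cos²41.3°·tan32.5° = 7.6 + 9.49·5.1·0.5644·0.6371 = 25.002 kPa
Denominator = 19.3·5.1·sin41.3°·cos41.3° = 19.3·5.1·0.6600·0.7513 = 48.805 kPa
FS = 25.002 / 48.805 = 0.512

FS = 0.51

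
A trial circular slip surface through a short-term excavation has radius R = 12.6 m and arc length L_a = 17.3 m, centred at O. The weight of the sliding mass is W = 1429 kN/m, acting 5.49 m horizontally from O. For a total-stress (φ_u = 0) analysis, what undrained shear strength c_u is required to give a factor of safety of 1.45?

FS = c_u·L_a·R / (W·d), so c_u = FS·W·d / (L_a·R).
c_u = 1.45·1429·5.49 / (17.30·12.6) = 11375.6 / 217.98 = 52.19 kPa

c_u = 52.2 kPa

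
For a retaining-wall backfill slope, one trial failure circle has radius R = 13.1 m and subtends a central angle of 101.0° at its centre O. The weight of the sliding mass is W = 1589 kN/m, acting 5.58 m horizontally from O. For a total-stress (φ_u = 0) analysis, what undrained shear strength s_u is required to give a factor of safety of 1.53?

FS = s_u·L_a·R / (W·d), so s_u = FS·W·d / (L_a·R).
Arc length L_a = R·θ = 13.1·(101.0°·π/180) = 13.1·1.7628 = 23.09 m
s_u = 1.53·1589·5.58 / (23.09·13.1) = 13565.9 / 302.51 = 44.84 kPa

s_u = 44.8 kPa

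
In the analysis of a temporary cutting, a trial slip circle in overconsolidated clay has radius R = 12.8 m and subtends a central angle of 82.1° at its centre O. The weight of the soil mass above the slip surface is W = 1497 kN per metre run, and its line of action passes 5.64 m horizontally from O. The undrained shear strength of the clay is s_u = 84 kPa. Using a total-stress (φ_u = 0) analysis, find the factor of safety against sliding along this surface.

FS = 2.34

Taking moments about the centre O, the resisting moment is provided by the undrained shear strength acting along the arc:
Arc length L_a = R·θ = 12.8·(82.1°·π/180) = 12.8·1.4329 = 18.34 m
M_R = s_u·L_a·R = 84·18.34·12.8 = 19720.6 kN·m/m
M_D = W·d = 1497·5.64 = 8443.1 kN·m/m
FS = M_R / M_D = 19720.6 / 8443.1 = 2.336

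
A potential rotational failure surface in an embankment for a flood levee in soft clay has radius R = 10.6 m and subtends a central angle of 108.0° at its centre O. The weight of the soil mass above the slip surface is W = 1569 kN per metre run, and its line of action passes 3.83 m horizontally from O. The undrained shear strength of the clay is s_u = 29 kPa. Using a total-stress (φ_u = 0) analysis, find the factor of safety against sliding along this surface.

FS = 1.02

Taking moments about the centre O, the resisting moment is provided by the undrained shear strength acting along the arc:
Arc length L_a = R·θ = 10.6·(108.0°·π/180) = 10.6·1.8850 = 19.98 m
M_R = s_u·L_a·R = 29·19.98·10.6 = 6142.0 kN·m/m
M_D = W·d = 1569·3.83 = 6009.3 kN·m/m
FS = M_R / M_D = 6142.0 / 6009.3 = 1.022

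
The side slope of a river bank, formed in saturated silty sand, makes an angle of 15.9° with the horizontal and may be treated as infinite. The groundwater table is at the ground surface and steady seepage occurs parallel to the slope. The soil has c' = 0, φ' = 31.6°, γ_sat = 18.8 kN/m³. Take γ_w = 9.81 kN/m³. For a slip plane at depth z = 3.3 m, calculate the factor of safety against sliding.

FS = 1.03

With seepage parallel to the slope and the water table at the surface, the effective normal stress on the slip plane uses the buoyant unit weight γ' = γ_sat − γ_w while the driving shear stress uses γ_sat:
FS = [c' + γ' z cos²β tanφ'] / [γ_sat z sinβ cosβ]
(For c' = 0 this reduces to FS = (γ'/γ_sat)·tanφ'/tanβ.)
γ' = 18.8 − 9.81 = 8.99 kN/m³
Numerator = 0.0 + 8.99·3.3·cos²15.9°·tan31.6° = 0.0 + 8.99·3.3·0.9249·0.6152 = 16.881 kPa
Denominator = 18.8·3.3·sin15.9°·cos15.9° = 18.8·3.3·0.2740·0.9617 = 16.346 kPa
FS = 16.881 / 16.346 = 1.033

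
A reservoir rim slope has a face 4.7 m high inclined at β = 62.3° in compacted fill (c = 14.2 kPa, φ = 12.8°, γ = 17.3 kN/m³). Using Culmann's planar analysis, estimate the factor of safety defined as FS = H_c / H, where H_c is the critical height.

FS = 1.72

H_c = (4c/γ) · sinβ cosφ / [1 − cos(β − φ)]
    = (4·14.2/17.3) · sin62.3°·cos12.8° / [1 − cos49.5°]
    = 3.283 · 0.8634 / 0.3506 = 8.09 m
FS = H_c / H = 8.09 / 4.7 = 1.721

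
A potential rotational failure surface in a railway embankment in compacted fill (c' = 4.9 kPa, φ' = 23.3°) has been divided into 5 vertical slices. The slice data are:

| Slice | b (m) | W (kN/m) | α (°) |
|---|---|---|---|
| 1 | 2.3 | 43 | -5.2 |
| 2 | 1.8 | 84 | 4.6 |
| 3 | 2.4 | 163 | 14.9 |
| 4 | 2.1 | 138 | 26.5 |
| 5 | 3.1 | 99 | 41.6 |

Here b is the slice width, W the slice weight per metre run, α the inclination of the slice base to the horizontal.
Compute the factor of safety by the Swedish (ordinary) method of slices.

Ordinary method of slices: FS = Σ[c'·Δl_i + (W_i cosα_i)·tanφ'] / Σ W_i sinα_i, with Δl_i = b_i / cosα_i.
Slice 1: Δl = 2.3/cos(-5.2°) = 2.310 m; N'_1 = 43·cos(-5.2°) = 42.8; c'Δl = 11.32; W sinα = -3.9
Slice 2: Δl = 1.8/cos4.6° = 1.806 m; N'_2 = 84·cos4.6° = 83.7; c'Δl = 8.85; W sinα = 6.7
Slice 3: Δl = 2.4/cos14.9° = 2.484 m; N'_3 = 163·cos14.9° = 157.5; c'Δl = 12.17; W sinα = 41.9
Slice 4: Δl = 2.1/cos26.5° = 2.347 m; N'_4 = 138·cos26.5° = 123.5; c'Δl = 11.50; W sinα = 61.6
Slice 5: Δl = 3.1/cos41.6° = 4.146 m; N'_5 = 99·cos41.6° = 74.0; c'Δl = 20.31; W sinα = 65.7
Σc'Δl = 64.1 kN/m; ΣN' = 481.6 kN/m; ΣW sinα = 172.1 kN/m
Resisting = 64.1 + 481.6·tan23.3° = 64.1 + 207.4 = 271.6 kN/m
FS = 271.6 / 172.1 = 1.578

FS = 1.58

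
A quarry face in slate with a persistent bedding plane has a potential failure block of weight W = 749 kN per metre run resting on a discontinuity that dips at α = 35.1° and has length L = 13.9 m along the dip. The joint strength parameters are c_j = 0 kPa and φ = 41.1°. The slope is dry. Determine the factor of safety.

Resolving the block weight along and normal to the plane and applying the Mohr–Coulomb strength on the joint:
N' = W cosα = 749·cos35.1° = 612.8 kN/m
Driving force T = W sinα = 749·sin35.1° = 430.7 kN/m
Resisting force R = c_j·L + N'·tanφ = 0·13.9 + 612.8·tan41.1° = 0.0 + 534.6 = 534.6 kN/m
FS = R / T = 534.6 / 430.7 = 1.241

FS = 1.24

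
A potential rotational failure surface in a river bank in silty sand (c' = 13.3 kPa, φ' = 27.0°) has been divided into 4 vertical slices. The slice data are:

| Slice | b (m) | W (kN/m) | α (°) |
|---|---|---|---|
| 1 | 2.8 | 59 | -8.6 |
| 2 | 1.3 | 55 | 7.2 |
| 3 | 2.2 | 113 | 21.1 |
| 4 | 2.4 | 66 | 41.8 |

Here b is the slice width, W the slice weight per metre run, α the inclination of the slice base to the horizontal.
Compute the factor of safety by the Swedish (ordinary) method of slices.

FS = 3.21

Ordinary method of slices: FS = Σ[c'·Δl_i + (W_i cosα_i)·tanφ'] / Σ W_i sinα_i, with Δl_i = b_i / cosα_i.
Slice 1: Δl = 2.8/cos(-8.6°) = 2.832 m; N'_1 = 59·cos(-8.6°) = 58.3; c'Δl = 37.66; W sinα = -8.8
Slice 2: Δl = 1.3/cos7.2° = 1.310 m; N'_2 = 55·cos7.2° = 54.6; c'Δl = 17.43; W sinα = 6.9
Slice 3: Δl = 2.2/cos21.1° = 2.358 m; N'_3 = 113·cos21.1° = 105.4; c'Δl = 31.36; W sinα = 40.7
Slice 4: Δl = 2.4/cos41.8° = 3.219 m; N'_4 = 66·cos41.8° = 49.2; c'Δl = 42.82; W sinα = 44.0
Σc'Δl = 129.3 kN/m; ΣN' = 267.5 kN/m; ΣW sinα = 82.7 kN/m
Resisting = 129.3 + 267.5·tan27.0° = 129.3 + 136.3 = 265.6 kN/m
FS = 265.6 / 82.7 = 3.210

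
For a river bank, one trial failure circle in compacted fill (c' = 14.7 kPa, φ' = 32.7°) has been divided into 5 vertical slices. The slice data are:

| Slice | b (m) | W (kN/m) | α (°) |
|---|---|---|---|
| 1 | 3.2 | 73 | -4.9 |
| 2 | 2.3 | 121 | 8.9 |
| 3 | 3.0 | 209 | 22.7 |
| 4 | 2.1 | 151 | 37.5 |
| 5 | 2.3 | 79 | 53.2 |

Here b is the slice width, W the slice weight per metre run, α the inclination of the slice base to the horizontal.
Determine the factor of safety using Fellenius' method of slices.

Ordinary method of slices: FS = Σ[c'·Δl_i + (W_i cosα_i)·tanφ'] / Σ W_i sinα_i, with Δl_i = b_i / cosα_i.
Slice 1: Δl = 3.2/cos(-4.9°) = 3.212 m; N'_1 = 73·cos(-4.9°) = 72.7; c'Δl = 47.21; W sinα = -6.2
Slice 2: Δl = 2.3/cos8.9° = 2.328 m; N'_2 = 121·cos8.9° = 119.5; c'Δl = 34.22; W sinα = 18.7
Slice 3: Δl = 3.0/cos22.7° = 3.252 m; N'_3 = 209·cos22.7° = 192.8; c'Δl = 47.80; W sinα = 80.7
Slice 4: Δl = 2.1/cos37.5° = 2.647 m; N'_4 = 151·cos37.5° = 119.8; c'Δl = 38.91; W sinα = 91.9
Slice 5: Δl = 2.3/cos53.2° = 3.840 m; N'_5 = 79·cos53.2° = 47.3; c'Δl = 56.44; W sinα = 63.3
Σc'Δl = 224.6 kN/m; ΣN' = 552.2 kN/m; ΣW sinα = 248.3 kN/m
Resisting = 224.6 + 552.2·tan32.7° = 224.6 + 354.5 = 579.1 kN/m
FS = 579.1 / 248.3 = 2.332

FS = 2.33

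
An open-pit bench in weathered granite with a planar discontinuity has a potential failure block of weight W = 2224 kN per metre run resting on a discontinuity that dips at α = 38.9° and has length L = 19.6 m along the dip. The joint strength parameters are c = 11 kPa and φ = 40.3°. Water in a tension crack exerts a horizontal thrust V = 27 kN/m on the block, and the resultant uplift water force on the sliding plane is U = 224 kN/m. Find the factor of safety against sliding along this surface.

FS = 1.04

Resolving the block weight along and normal to the plane and applying the Mohr–Coulomb strength on the joint:
N' = W cosα − U − V sinα = 2224·cos38.9° − 224 − 27·sin38.9° = 1489.9 kN/m
Driving force T = W sinα + V cosα = 2224·sin38.9° + 27·cos38.9° = 1417.6 kN/m
Resisting force R = c·L + N'·tanφ = 11·19.6 + 1489.9·tan40.3° = 215.6 + 1263.5 = 1479.1 kN/m
FS = R / T = 1479.1 / 1417.6 = 1.043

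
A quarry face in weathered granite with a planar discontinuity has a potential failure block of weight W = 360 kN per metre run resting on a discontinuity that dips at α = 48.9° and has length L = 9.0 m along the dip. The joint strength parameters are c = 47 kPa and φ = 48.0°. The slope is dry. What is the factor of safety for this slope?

FS = 2.53

Resolving the block weight along and normal to the plane and applying the Mohr–Coulomb strength on the joint:
N' = W cosα = 360·cos48.9° = 236.7 kN/m
Driving force T = W sinα = 360·sin48.9° = 271.3 kN/m
Resisting force R = c·L + N'·tanφ = 47·9.0 + 236.7·tan48.0° = 423.0 + 262.8 = 685.8 kN/m
FS = R / T = 685.8 / 271.3 = 2.528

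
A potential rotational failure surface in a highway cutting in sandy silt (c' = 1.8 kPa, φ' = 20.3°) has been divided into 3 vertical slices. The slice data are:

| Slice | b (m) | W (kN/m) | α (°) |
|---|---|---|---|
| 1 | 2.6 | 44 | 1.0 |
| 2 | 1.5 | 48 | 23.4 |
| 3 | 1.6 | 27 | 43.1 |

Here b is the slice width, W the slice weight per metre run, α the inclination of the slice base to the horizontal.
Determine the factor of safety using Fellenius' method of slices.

FS = 1.34

Ordinary method of slices: FS = Σ[c'·Δl_i + (W_i cosα_i)·tanφ'] / Σ W_i sinα_i, with Δl_i = b_i / cosα_i.
Slice 1: Δl = 2.6/cos1.0° = 2.600 m; N'_1 = 44·cos1.0° = 44.0; c'Δl = 4.68; W sinα = 0.8
Slice 2: Δl = 1.5/cos23.4° = 1.634 m; N'_2 = 48·cos23.4° = 44.1; c'Δl = 2.94; W sinα = 19.1
Slice 3: Δl = 1.6/cos43.1° = 2.191 m; N'_3 = 27·cos43.1° = 19.7; c'Δl = 3.94; W sinα = 18.4
Σc'Δl = 11.6 kN/m; ΣN' = 107.8 kN/m; ΣW sinα = 38.3 kN/m
Resisting = 11.6 + 107.8·tan20.3° = 11.6 + 39.9 = 51.4 kN/m
FS = 51.4 / 38.3 = 1.344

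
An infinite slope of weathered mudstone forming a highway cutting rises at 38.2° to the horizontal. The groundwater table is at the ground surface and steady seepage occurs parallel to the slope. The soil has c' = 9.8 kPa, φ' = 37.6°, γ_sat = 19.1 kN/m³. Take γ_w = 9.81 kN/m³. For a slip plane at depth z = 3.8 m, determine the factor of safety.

FS = 0.75

With seepage parallel to the slope and the water table at the surface, the effective normal stress on the slip plane uses the buoyant unit weight γ' = γ_sat − γ_w while the driving shear stress uses γ_sat:
FS = [c' + γ' z cos²β tanφ'] / [γ_sat z sinβ cosβ]
γ' = 19.1 − 9.81 = 9.29 kN/m³
Numerator = 9.8 + 9.29·3.8·cos²38.2°·tan37.6° = 9.8 + 9.29·3.8·0.6176·0.7701 = 26.589 kPa
Denominator = 19.1·3.8·sin38.2°·cos38.2° = 19.1·3.8·0.6184·0.7859 = 35.272 kPa
FS = 26.589 / 35.272 = 0.754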